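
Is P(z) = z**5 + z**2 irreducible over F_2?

Check for roots in F_2: P(0) = 0 → root; P(1) = 0 → root.
P(0) = 0, so (z) divides P(z); P is reducible.

No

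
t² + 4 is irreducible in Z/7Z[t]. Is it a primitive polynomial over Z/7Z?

No

Write f(t) = t² + 4.
|GF(7^2)^×| = 7^2 − 1 = 48. Prime factorization: 48 = 2^4·3.
f is primitive ⇔ t has order 48 in GF(7)[t]/(f), i.e. t^(48/q) ≠ 1 for each prime q | 48.
t^(24) mod f = 1
t^(16) mod f = 2.
Since t^(24) = 1, the order of t divides 24 < 48; not primitive.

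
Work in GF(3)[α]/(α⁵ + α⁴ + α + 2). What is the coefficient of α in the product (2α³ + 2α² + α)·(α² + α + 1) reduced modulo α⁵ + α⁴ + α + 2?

Multiply in GF(3)[α]: (2α³ + 2α² + α)·(α² + α + 1) = 2α⁵ + α⁴ + 2α³ + α.
Reduce using α⁵ ≡ 2α⁴ + 2α + 1 (mod α⁵ + α⁴ + α + 2).
Reduced: 2α⁴ + 2α³ + 2α + 2.

2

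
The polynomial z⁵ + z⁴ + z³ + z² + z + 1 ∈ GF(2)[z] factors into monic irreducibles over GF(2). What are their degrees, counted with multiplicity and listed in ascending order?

Write f(z) = z⁵ + z⁴ + z³ + z² + z + 1.
Roots in GF(2): f(0) = 1; f(1) = 0 → root.
Linear factors from roots: (z + 1).
Complete factorization: f(z) = (z + 1)·(z² + z + 1)^2.
Factor degrees with multiplicity: 1 + 2 + 2 = 5.

1, 2, 2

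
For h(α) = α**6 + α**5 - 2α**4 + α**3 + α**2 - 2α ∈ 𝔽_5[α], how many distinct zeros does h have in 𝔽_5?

4

Evaluate at each of the 5 elements of 𝔽_5:
h(0) = 0 → root; h(1) = 0 → root; h(2) = 2; h(3) = 0 → root; h(4) = 0 → root.
Roots: {0, 1, 3, 4}.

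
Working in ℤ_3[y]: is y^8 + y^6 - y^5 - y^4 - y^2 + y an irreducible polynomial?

Write h(y) = y^8 + y^6 - y^5 - y^4 - y^2 + y.
Check for roots in ℤ_3: h(0) = 0 → root; h(1) = 0 → root; h(2) = 0 → root.
h(0) = 0, so (y) divides h(y); h is reducible.

No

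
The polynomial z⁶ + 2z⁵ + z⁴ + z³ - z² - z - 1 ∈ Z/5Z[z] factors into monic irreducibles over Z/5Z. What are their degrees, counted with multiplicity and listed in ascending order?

1, 1, 2, 2

Write h(z) = z⁶ + 2z⁵ + z⁴ + z³ - z² - z - 1.
Roots in Z/5Z: h(0) = 4; h(1) = 2; h(2) = 0 → root; h(3) = 0 → root; h(4) = 3.
Linear factors from roots: (z - 2), (z + 2).
Complete factorization: h(z) = (z + 2)·(z - 2)·(z² + z + 2)^2.
Factor degrees with multiplicity: 1 + 1 + 2 + 2 = 6.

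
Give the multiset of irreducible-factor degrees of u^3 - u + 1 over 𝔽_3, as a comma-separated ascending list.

3

Write g(u) = u^3 - u + 1.
Roots in 𝔽_3: g(0) = 1; g(1) = 1; g(2) = 1.
Complete factorization: g(u) = (u^3 - u + 1).
Factor degrees with multiplicity: 3 = 3.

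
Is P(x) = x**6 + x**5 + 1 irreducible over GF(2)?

Yes

Check for roots in GF(2): P(0) = 1; P(1) = 1.
No roots, so no linear factors.
Monic irreducibles of degree 2 over GF(2): x**2 + x + 1.
None of them divide P (all give nonzero remainder).
Monic irreducibles of degree 3 over GF(2): x**3 + x + 1, x**3 + x**2 + 1.
None of them divide P (all give nonzero remainder).
No irreducible factor of degree ≤ 3 exists, so P is irreducible over GF(2).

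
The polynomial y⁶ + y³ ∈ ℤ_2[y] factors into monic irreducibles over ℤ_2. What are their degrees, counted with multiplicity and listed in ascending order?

Write f(y) = y⁶ + y³.
Roots in ℤ_2: f(0) = 0 → root; f(1) = 0 → root.
Linear factors from roots: (y), (y + 1).
Complete factorization: f(y) = (y + 1)·(y)^3·(y² + y + 1).
Factor degrees with multiplicity: 1 + 1 + 1 + 1 + 2 = 6.

1, 1, 1, 1, 2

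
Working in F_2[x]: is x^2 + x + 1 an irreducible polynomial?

Write g(x) = x^2 + x + 1.
Check for roots in F_2: g(0) = 1; g(1) = 1.
No roots. A degree-2 polynomial over a field with no linear factor is irreducible.

Yes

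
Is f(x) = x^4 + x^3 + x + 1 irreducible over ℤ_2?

No

Check for roots in ℤ_2: f(0) = 1; f(1) = 0 → root.
f(1) = 0, so (x − 1) divides f(x); f is reducible.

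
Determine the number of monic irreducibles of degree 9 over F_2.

The number of monic irreducibles of degree 9 over GF(2) is (1/9)·Σ_{d∣9} μ(9/d) 2^d.
Divisors of 9: 1, 3, 9; μ(9/d) for each: 0, -1, 1.
Σ = − 2^3 + 2^9 = 504.
N = 504/9 = 56.

56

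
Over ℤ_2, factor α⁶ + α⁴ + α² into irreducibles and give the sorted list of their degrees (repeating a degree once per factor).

Write h(α) = α⁶ + α⁴ + α².
Roots in ℤ_2: h(0) = 0 → root; h(1) = 1.
Linear factors from roots: (α).
Complete factorization: h(α) = (α)^2·(α² + α + 1)^2.
Factor degrees with multiplicity: 1 + 1 + 2 + 2 = 6.

1, 1, 2, 2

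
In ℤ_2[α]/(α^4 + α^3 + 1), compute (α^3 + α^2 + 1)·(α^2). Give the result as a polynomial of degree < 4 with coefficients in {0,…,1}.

α^2 + α

Multiply in ℤ_2[α]: (α^3 + α^2 + 1)·(α^2) = α^5 + α^4 + α^2.
Reduce using α^4 ≡ α^3 + 1 (mod α^4 + α^3 + 1).
Reduced: α^2 + α.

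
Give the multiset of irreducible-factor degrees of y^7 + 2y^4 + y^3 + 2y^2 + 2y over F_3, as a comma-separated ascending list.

Write f(y) = y^7 + 2y^4 + y^3 + 2y^2 + 2y.
Roots in F_3: f(0) = 0 → root; f(1) = 2; f(2) = 0 → root.
Linear factors from roots: (y), (y + 1).
Complete factorization: f(y) = (y)·(y + 1)^2·(y^2 + 1)·(y^2 + y + 2).
Factor degrees with multiplicity: 1 + 1 + 1 + 2 + 2 = 7.

1, 1, 1, 2, 2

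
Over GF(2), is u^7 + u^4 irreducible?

No

Write g(u) = u^7 + u^4.
Check for roots in GF(2): g(0) = 0 → root; g(1) = 0 → root.
g(0) = 0, so (u) divides g(u); g is reducible.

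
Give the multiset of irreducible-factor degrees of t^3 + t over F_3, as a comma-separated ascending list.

Write g(t) = t^3 + t.
Roots in F_3: g(0) = 0 → root; g(1) = 2; g(2) = 1.
Linear factors from roots: (t).
Complete factorization: g(t) = (t)·(t^2 + 1).
Factor degrees with multiplicity: 1 + 2 = 3.

1, 2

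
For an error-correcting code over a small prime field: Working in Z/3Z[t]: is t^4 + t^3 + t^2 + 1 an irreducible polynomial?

Yes

Write f(t) = t^4 + t^3 + t^2 + 1.
Check for roots in Z/3Z: f(0) = 1; f(1) = 1; f(2) = 2.
No roots, so no linear factors.
Monic irreducibles of degree 2 over GF(3): t^2 + 1, t^2 + t - 1, t^2 - t - 1.
None of them divide f (all give nonzero remainder).
No irreducible factor of degree ≤ 2 exists, so f is irreducible over GF(3).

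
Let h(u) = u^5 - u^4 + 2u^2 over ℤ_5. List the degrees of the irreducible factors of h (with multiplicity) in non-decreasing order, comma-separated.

Roots in ℤ_5: h(0) = 0 → root; h(1) = 2; h(2) = 4; h(3) = 0 → root; h(4) = 0 → root.
Linear factors from roots: (u), (u + 2), (u + 1).
Complete factorization: h(u) = (u + 2)·(u)^2·(u + 1)^2.
Factor degrees with multiplicity: 1 + 1 + 1 + 1 + 1 = 5.

1, 1, 1, 1, 1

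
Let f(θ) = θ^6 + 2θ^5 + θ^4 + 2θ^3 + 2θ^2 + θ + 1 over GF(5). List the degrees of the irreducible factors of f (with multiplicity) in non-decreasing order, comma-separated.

1, 1, 2, 2

Roots in GF(5): f(0) = 1; f(1) = 0 → root; f(2) = 1; f(3) = 2; f(4) = 0 → root.
Linear factors from roots: (θ - 1), (θ + 1).
Complete factorization: f(θ) = (θ + 1)·(θ - 1)·(θ^2 - 2θ - 1)·(θ^2 - θ + 1).
Factor degrees with multiplicity: 1 + 1 + 2 + 2 = 6.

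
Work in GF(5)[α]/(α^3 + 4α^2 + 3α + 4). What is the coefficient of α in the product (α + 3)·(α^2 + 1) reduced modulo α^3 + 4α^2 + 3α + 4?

3

Multiply in GF(5)[α]: (α + 3)·(α^2 + 1) = α^3 + 3α^2 + α + 3.
Reduce using α^3 ≡ α^2 + 2α + 1 (mod α^3 + 4α^2 + 3α + 4).
Reduced: 4α^2 + 3α + 4.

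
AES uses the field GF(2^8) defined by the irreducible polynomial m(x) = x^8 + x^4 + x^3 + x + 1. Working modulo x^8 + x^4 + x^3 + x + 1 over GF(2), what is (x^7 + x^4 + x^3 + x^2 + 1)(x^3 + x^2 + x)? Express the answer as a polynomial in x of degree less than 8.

Multiply in GF(2)[x]: (x^7 + x^4 + x^3 + x^2 + 1)·(x^3 + x^2 + x) = x^10 + x^9 + x^8 + x^7 + x^5 + x^2 + x.
Reduce using x^8 ≡ x^4 + x^3 + x + 1 (mod x^8 + x^4 + x^3 + x + 1).
Reduced: x^7 + x^6 + x^5 + x^2 + x + 1.

x^7 + x^6 + x^5 + x^2 + x + 1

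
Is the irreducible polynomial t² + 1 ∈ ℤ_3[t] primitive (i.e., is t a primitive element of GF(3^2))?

No

Write f(t) = t² + 1.
|GF(3^2)^×| = 3^2 − 1 = 8. Prime factorization: 8 = 2^3.
f is primitive ⇔ t has order 8 in GF(3)[t]/(f), i.e. t^(8/q) ≠ 1 for each prime q | 8.
t^(4) mod f = 1
Since t^(4) = 1, the order of t divides 4 < 8; not primitive.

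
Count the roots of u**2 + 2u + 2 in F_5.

2

Write g(u) = u**2 + 2u + 2.
Evaluate at each of the 5 elements of F_5:
g(0) = 2; g(1) = 0 → root; g(2) = 0 → root; g(3) = 2; g(4) = 1.
Roots: {1, 2}.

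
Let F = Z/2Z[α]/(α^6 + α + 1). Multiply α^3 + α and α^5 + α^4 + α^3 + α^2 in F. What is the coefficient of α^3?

0

Multiply in Z/2Z[α]: (α^3 + α)·(α^5 + α^4 + α^3 + α^2) = α^8 + α^7 + α^4 + α^3.
Reduce using α^6 ≡ α + 1 (mod α^6 + α + 1).
Reduced: α^4 + α.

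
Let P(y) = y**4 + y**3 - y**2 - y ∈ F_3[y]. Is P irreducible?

Check for roots in F_3: P(0) = 0 → root; P(1) = 0 → root; P(2) = 0 → root.
P(0) = 0, so (y) divides P(y); P is reducible.

No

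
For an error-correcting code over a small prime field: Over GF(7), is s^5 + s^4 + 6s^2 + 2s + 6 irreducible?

Write P(s) = s^5 + s^4 + 6s^2 + 2s + 6.
Check for roots in GF(7): P(0) = 6; P(1) = 2; P(2) = 5; P(3) = 5; P(4) = 4; P(5) = 3; P(6) = 3.
No roots, so no linear factors.
Degree-2 irreducible divisors: test the 21 monic irreducibles of degree 2 over GF(7).
None of them divide P (all give nonzero remainder).
No irreducible factor of degree ≤ 2 exists, so P is irreducible over GF(7).

Yes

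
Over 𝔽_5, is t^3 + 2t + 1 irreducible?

Write g(t) = t^3 + 2t + 1.
Check for roots in 𝔽_5: g(0) = 1; g(1) = 4; g(2) = 3; g(3) = 4; g(4) = 3.
No roots. A degree-3 polynomial over a field with no linear factor is irreducible.

Yes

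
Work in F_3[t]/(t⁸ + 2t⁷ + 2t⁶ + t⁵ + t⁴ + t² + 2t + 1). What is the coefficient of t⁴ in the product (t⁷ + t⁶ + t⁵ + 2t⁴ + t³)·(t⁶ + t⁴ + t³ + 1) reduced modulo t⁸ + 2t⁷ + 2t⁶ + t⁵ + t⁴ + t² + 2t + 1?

1

Multiply in F_3[t]: (t⁷ + t⁶ + t⁵ + 2t⁴ + t³)·(t⁶ + t⁴ + t³ + 1) = t¹³ + t¹² + 2t¹¹ + t¹⁰ + t⁷ + 2t⁶ + t⁵ + 2t⁴ + t³.
Reduce using t⁸ ≡ t⁷ + t⁶ + 2t⁵ + 2t⁴ + 2t² + t + 2 (mod t⁸ + 2t⁷ + 2t⁶ + t⁵ + t⁴ + t² + 2t + 1).
Reduced: t⁴ + 2t².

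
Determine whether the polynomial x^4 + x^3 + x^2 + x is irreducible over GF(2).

Write h(x) = x^4 + x^3 + x^2 + x.
Check for roots in GF(2): h(0) = 0 → root; h(1) = 0 → root.
h(0) = 0, so (x) divides h(x); h is reducible.

No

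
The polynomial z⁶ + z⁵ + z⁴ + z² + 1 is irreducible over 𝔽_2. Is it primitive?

Write f(z) = z⁶ + z⁵ + z⁴ + z² + 1.
|GF(2^6)^×| = 2^6 − 1 = 63. Prime factorization: 63 = 3^2·7.
f is primitive ⇔ z has order 63 in GF(2)[z]/(f), i.e. z^(63/q) ≠ 1 for each prime q | 63.
z^(21) mod f = 1
z^(9) mod f = z³ + 1.
Since z^(21) = 1, the order of z divides 21 < 63; not primitive.

No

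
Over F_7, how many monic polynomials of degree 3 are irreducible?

Gauss's count: N_{7}(3) = (1/3) Σ_{d|3} μ(3/d)·7^d.
Divisors of 3: 1, 3; μ(3/d) for each: -1, 1.
Σ = − 7^1 + 7^3 = 336.
N = 336/3 = 112.

112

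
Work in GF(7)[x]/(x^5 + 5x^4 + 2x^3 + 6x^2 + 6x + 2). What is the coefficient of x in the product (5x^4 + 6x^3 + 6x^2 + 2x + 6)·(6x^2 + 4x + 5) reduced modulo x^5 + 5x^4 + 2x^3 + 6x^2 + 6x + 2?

Multiply in GF(7)[x]: (5x^4 + 6x^3 + 6x^2 + 2x + 6)·(6x^2 + 4x + 5) = 2x^6 + x^4 + 3x^3 + 4x^2 + 6x + 2.
Reduce using x^5 ≡ 2x^4 + 5x^3 + x^2 + x + 5 (mod x^5 + 5x^4 + 2x^3 + 6x^2 + 6x + 2).
Reduced: 5x^4 + 4x^3 + 3x^2 + 6x + 1.

6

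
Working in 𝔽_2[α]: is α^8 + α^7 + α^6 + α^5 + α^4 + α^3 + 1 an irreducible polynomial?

Yes

Write f(α) = α^8 + α^7 + α^6 + α^5 + α^4 + α^3 + 1.
Check for roots in 𝔽_2: f(0) = 1; f(1) = 1.
No roots, so no linear factors.
Monic irreducibles of degree 2 over GF(2): α^2 + α + 1.
None of them divide f (all give nonzero remainder).
Monic irreducibles of degree 3 over GF(2): α^3 + α + 1, α^3 + α^2 + 1.
None of them divide f (all give nonzero remainder).
Monic irreducibles of degree 4 over GF(2): α^4 + α + 1, α^4 + α^3 + 1, α^4 + α^3 + α^2 + α + 1.
None of them divide f (all give nonzero remainder).
No irreducible factor of degree ≤ 4 exists, so f is irreducible over GF(2).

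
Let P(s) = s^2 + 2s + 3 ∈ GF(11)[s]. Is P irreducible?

Check each element of GF(11) for a root: P(0)=3, P(1)=6, P(2)=0, P(3)=7, P(4)=5, P(5)=5, P(6)=7, P(7)=0, P(8)=6, P(9)=3, P(10)=2.
P(2) = 0, so (s − 2) divides P(s); P is reducible.

No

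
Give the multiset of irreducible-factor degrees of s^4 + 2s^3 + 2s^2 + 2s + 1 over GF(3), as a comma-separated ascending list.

1, 1, 2

Write g(s) = s^4 + 2s^3 + 2s^2 + 2s + 1.
Roots in GF(3): g(0) = 1; g(1) = 2; g(2) = 0 → root.
Linear factors from roots: (s + 1).
Complete factorization: g(s) = (s + 1)^2·(s^2 + 1).
Factor degrees with multiplicity: 1 + 1 + 2 = 4.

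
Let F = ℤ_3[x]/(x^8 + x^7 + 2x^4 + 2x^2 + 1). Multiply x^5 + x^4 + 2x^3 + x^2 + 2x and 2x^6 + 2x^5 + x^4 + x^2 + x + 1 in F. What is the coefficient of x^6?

0

Multiply in ℤ_3[x]: (x^5 + x^4 + 2x^3 + x^2 + 2x)·(2x^6 + 2x^5 + x^4 + x^2 + x + 1) = 2x^11 + x^10 + x^9 + x^8 + x^6 + x^4 + 2x^3 + 2x.
Reduce using x^8 ≡ 2x^7 + x^4 + x^2 + 2 (mod x^8 + x^7 + 2x^4 + 2x^2 + 1).
Reduced: x^5 + 2x^4 + 2x^3 + 1.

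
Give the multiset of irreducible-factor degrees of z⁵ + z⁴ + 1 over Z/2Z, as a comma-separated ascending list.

2, 3

Write f(z) = z⁵ + z⁴ + 1.
Roots in Z/2Z: f(0) = 1; f(1) = 1.
Complete factorization: f(z) = (z² + z + 1)·(z³ + z + 1).
Factor degrees with multiplicity: 2 + 3 = 5.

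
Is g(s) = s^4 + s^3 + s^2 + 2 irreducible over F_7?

Check for roots in F_7: g(0) = 2; g(1) = 5; g(2) = 2; g(3) = 0 → root; g(4) = 2; g(5) = 0 → root; g(6) = 3.
g(3) = 0, so (s − 3) divides g(s); g is reducible.

No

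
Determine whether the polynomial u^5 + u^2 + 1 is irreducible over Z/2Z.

Yes

Write f(u) = u^5 + u^2 + 1.
Check for roots in Z/2Z: f(0) = 1; f(1) = 1.
No roots, so no linear factors.
Monic irreducibles of degree 2 over GF(2): u^2 + u + 1.
None of them divide f (all give nonzero remainder).
No irreducible factor of degree ≤ 2 exists, so f is irreducible over GF(2).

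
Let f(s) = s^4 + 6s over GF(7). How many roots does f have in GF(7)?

4

Evaluate at each of the 7 elements of GF(7):
f(0) = 0 → root; f(1) = 0 → root; f(2) = 0 → root; f(3) = 1; f(4) = 0 → root; f(5) = 4; f(6) = 2.
Roots: {0, 1, 2, 4}.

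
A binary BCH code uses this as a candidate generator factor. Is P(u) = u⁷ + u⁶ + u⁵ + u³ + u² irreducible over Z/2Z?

No

Check for roots in Z/2Z: P(0) = 0 → root; P(1) = 1.
P(0) = 0, so (u) divides P(u); P is reducible.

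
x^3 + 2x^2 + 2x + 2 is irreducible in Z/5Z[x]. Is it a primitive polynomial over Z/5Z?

Yes

Write f(x) = x^3 + 2x^2 + 2x + 2.
|GF(5^3)^×| = 5^3 − 1 = 124. Prime factorization: 124 = 2^2·31.
f is primitive ⇔ x has order 124 in GF(5)[x]/(f), i.e. x^(124/q) ≠ 1 for each prime q | 124.
x^(62) mod f = 4.
x^(4) mod f = 2x^2 + 2x + 4.
None equal 1, so x has full order 124; f is primitive.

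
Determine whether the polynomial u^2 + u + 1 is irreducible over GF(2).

Write h(u) = u^2 + u + 1.
Check for roots in GF(2): h(0) = 1; h(1) = 1.
No roots. A degree-2 polynomial over a field with no linear factor is irreducible.

Yes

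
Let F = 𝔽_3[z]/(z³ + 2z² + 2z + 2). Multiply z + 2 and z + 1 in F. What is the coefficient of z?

0

Multiply in 𝔽_3[z]: (z + 2)·(z + 1) = z² + 2.
Reduced: z² + 2.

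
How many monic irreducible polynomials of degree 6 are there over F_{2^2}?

670

Gauss's count: N_{4}(6) = (1/6) Σ_{d|6} μ(6/d)·4^d.
Divisors of 6: 1, 2, 3, 6; μ(6/d) for each: 1, -1, -1, 1.
Σ = 4^1 − 4^2 − 4^3 + 4^6 = 4020.
N = 4020/6 = 670.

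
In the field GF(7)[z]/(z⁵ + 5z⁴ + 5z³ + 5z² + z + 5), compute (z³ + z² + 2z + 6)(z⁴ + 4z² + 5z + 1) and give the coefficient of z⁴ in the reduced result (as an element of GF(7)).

Multiply in GF(7)[z]: (z³ + z² + 2z + 6)·(z⁴ + 4z² + 5z + 1) = z⁷ + z⁶ + 6z⁵ + z⁴ + 4z + 6.
Reduce using z⁵ ≡ 2z⁴ + 2z³ + 2z² + 6z + 2 (mod z⁵ + 5z⁴ + 5z³ + 5z² + z + 5).
Reduced: 2z⁴ + 5z³ + 6z² + 3z + 6.

2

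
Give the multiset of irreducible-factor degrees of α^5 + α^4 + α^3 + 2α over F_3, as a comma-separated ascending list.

1, 1, 1, 2

Write h(α) = α^5 + α^4 + α^3 + 2α.
Roots in F_3: h(0) = 0 → root; h(1) = 2; h(2) = 0 → root.
Linear factors from roots: (α), (α + 1).
Complete factorization: h(α) = (α)·(α + 1)^2·(α^2 + 2α + 2).
Factor degrees with multiplicity: 1 + 1 + 1 + 2 = 5.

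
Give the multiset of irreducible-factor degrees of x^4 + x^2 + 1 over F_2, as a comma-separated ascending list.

2, 2

Write h(x) = x^4 + x^2 + 1.
Roots in F_2: h(0) = 1; h(1) = 1.
Complete factorization: h(x) = (x^2 + x + 1)^2.
Factor degrees with multiplicity: 2 + 2 = 4.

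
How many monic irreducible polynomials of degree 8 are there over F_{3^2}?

5380020

By the necklace-counting formula, N_9(8) = (1/8) Σ_{d|8} μ(8/d)·9^d.
Divisors of 8: 1, 2, 4, 8; μ(8/d) for each: 0, 0, -1, 1.
Σ = − 9^4 + 9^8 = 43040160.
N = 43040160/8 = 5380020.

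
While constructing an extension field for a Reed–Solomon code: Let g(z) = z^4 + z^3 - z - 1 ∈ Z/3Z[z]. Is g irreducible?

Check for roots in Z/3Z: g(0) = 2; g(1) = 0 → root; g(2) = 0 → root.
g(1) = 0, so (z − 1) divides g(z); g is reducible.

No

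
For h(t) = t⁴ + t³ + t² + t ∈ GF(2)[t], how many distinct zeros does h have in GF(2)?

Evaluate at each of the 2 elements of GF(2):
h(0) = 0 → root; h(1) = 0 → root.
Roots: {0, 1}.

2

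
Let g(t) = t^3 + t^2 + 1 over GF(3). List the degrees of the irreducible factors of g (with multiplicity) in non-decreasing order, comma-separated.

Roots in GF(3): g(0) = 1; g(1) = 0 → root; g(2) = 1.
Linear factors from roots: (t - 1).
Complete factorization: g(t) = (t - 1)·(t^2 - t - 1).
Factor degrees with multiplicity: 1 + 2 = 3.

1, 2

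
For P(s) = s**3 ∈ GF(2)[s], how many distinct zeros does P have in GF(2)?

1

Evaluate at each of the 2 elements of GF(2):
P(0) = 0 → root; P(1) = 1.
Roots: {0}.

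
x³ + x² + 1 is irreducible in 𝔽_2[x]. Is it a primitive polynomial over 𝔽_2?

Write f(x) = x³ + x² + 1.
|GF(2^3)^×| = 2^3 − 1 = 7. Prime factorization: 7 = 7.
f is primitive ⇔ x has order 7 in GF(2)[x]/(f), i.e. x^(7/q) ≠ 1 for each prime q | 7.
x^(1) mod f = x.
None equal 1, so x has full order 7; f is primitive.

Yes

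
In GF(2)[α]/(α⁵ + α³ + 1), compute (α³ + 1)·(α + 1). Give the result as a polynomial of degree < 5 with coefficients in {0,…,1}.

Multiply in GF(2)[α]: (α³ + 1)·(α + 1) = α⁴ + α³ + α + 1.
Reduced: α⁴ + α³ + α + 1.

α^4 + α^3 + α + 1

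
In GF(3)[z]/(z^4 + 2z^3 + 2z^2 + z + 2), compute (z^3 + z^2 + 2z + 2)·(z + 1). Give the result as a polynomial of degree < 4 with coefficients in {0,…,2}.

z^2

Multiply in GF(3)[z]: (z^3 + z^2 + 2z + 2)·(z + 1) = z^4 + 2z^3 + z + 2.
Reduce using z^4 ≡ z^3 + z^2 + 2z + 1 (mod z^4 + 2z^3 + 2z^2 + z + 2).
Reduced: z^2.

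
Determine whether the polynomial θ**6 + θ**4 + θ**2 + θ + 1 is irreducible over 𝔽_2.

Write g(θ) = θ**6 + θ**4 + θ**2 + θ + 1.
Check for roots in 𝔽_2: g(0) = 1; g(1) = 1.
No roots, so no linear factors.
Monic irreducibles of degree 2 over GF(2): θ**2 + θ + 1.
None of them divide g (all give nonzero remainder).
Monic irreducibles of degree 3 over GF(2): θ**3 + θ + 1, θ**3 + θ**2 + 1.
None of them divide g (all give nonzero remainder).
No irreducible factor of degree ≤ 3 exists, so g is irreducible over GF(2).

Yes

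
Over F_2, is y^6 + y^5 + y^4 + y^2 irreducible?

Write g(y) = y^6 + y^5 + y^4 + y^2.
Check for roots in F_2: g(0) = 0 → root; g(1) = 0 → root.
g(0) = 0, so (y) divides g(y); g is reducible.

No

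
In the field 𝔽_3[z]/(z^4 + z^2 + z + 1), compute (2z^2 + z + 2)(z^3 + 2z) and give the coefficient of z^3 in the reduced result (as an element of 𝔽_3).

Multiply in 𝔽_3[z]: (2z^2 + z + 2)·(z^3 + 2z) = 2z^5 + z^4 + 2z^2 + z.
Reduce using z^4 ≡ 2z^2 + 2z + 2 (mod z^4 + z^2 + z + 1).
Reduced: z^3 + 2z^2 + z + 2.

1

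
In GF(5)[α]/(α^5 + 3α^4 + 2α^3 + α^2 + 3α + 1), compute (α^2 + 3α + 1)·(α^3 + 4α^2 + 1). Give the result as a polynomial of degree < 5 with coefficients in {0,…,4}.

4α^4 + α^3 + 4α^2

Multiply in GF(5)[α]: (α^2 + 3α + 1)·(α^3 + 4α^2 + 1) = α^5 + 2α^4 + 3α^3 + 3α + 1.
Reduce using α^5 ≡ 2α^4 + 3α^3 + 4α^2 + 2α + 4 (mod α^5 + 3α^4 + 2α^3 + α^2 + 3α + 1).
Reduced: 4α^4 + α^3 + 4α^2.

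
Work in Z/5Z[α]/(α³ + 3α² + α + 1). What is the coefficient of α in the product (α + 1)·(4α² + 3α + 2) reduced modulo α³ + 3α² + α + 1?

Multiply in Z/5Z[α]: (α + 1)·(4α² + 3α + 2) = 4α³ + 2α² + 2.
Reduce using α³ ≡ 2α² + 4α + 4 (mod α³ + 3α² + α + 1).
Reduced: α + 3.

1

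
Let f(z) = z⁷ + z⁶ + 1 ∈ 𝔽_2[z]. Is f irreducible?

Check for roots in 𝔽_2: f(0) = 1; f(1) = 1.
No roots, so no linear factors.
Monic irreducibles of degree 2 over GF(2): z² + z + 1.
None of them divide f (all give nonzero remainder).
Monic irreducibles of degree 3 over GF(2): z³ + z + 1, z³ + z² + 1.
None of them divide f (all give nonzero remainder).
No irreducible factor of degree ≤ 3 exists, so f is irreducible over GF(2).

Yes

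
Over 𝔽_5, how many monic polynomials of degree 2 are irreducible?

10

x^(5^2) − x is the product of all monic irreducibles of degree dividing 2; Möbius inversion gives N = (1/2) Σ μ(2/d)·5^d.
Divisors of 2: 1, 2; μ(2/d) for each: -1, 1.
Σ = − 5^1 + 5^2 = 20.
N = 20/2 = 10.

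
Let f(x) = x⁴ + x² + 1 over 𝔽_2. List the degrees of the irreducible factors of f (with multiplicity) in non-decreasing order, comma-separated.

2, 2

Roots in 𝔽_2: f(0) = 1; f(1) = 1.
Complete factorization: f(x) = (x² + x + 1)^2.
Factor degrees with multiplicity: 2 + 2 = 4.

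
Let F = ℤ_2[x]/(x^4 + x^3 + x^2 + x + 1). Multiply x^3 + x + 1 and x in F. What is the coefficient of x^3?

1

Multiply in ℤ_2[x]: (x^3 + x + 1)·(x) = x^4 + x^2 + x.
Reduce using x^4 ≡ x^3 + x^2 + x + 1 (mod x^4 + x^3 + x^2 + x + 1).
Reduced: x^3 + 1.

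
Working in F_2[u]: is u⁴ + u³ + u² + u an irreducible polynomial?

Write g(u) = u⁴ + u³ + u² + u.
Check for roots in F_2: g(0) = 0 → root; g(1) = 0 → root.
g(0) = 0, so (u) divides g(u); g is reducible.

No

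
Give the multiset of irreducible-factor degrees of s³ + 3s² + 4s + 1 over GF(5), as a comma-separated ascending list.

3

Write g(s) = s³ + 3s² + 4s + 1.
Roots in GF(5): g(0) = 1; g(1) = 4; g(2) = 4; g(3) = 2; g(4) = 4.
Complete factorization: g(s) = (s³ + 3s² + 4s + 1).
Factor degrees with multiplicity: 3 = 3.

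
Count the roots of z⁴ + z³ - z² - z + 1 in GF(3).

Write P(z) = z⁴ + z³ - z² - z + 1.
Evaluate at each of the 3 elements of GF(3):
P(0) = 1; P(1) = 1; P(2) = 1.
No element is a root.

0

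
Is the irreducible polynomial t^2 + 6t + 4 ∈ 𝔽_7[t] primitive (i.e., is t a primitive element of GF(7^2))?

No

Write f(t) = t^2 + 6t + 4.
|GF(7^2)^×| = 7^2 − 1 = 48. Prime factorization: 48 = 2^4·3.
f is primitive ⇔ t has order 48 in GF(7)[t]/(f), i.e. t^(48/q) ≠ 1 for each prime q | 48.
t^(24) mod f = 1
t^(16) mod f = 2.
Since t^(24) = 1, the order of t divides 24 < 48; not primitive.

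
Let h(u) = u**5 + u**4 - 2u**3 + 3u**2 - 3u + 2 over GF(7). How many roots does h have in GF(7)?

1

Evaluate at each of the 7 elements of GF(7):
h(0) = 2; h(1) = 2; h(2) = 5; h(3) = 3; h(4) = 0 → root; h(5) = 6; h(6) = 3.
Roots: {4}.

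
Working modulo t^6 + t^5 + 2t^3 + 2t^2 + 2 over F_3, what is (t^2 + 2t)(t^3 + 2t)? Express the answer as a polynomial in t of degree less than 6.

Multiply in F_3[t]: (t^2 + 2t)·(t^3 + 2t) = t^5 + 2t^4 + 2t^3 + t^2.
Reduced: t^5 + 2t^4 + 2t^3 + t^2.

t^5 + 2t^4 + 2t^3 + t^2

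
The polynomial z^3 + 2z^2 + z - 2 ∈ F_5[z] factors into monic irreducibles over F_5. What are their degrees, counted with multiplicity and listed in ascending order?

3

Write f(z) = z^3 + 2z^2 + z - 2.
Roots in F_5: f(0) = 3; f(1) = 2; f(2) = 1; f(3) = 1; f(4) = 3.
Complete factorization: f(z) = (z^3 + 2z^2 + z - 2).
Factor degrees with multiplicity: 3 = 3.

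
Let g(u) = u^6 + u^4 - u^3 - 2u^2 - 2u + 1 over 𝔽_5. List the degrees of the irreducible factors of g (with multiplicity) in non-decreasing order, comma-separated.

Roots in 𝔽_5: g(0) = 1; g(1) = 3; g(2) = 1; g(3) = 0 → root; g(4) = 4.
Linear factors from roots: (u + 2).
Complete factorization: g(u) = (u + 2)^2·(u^2 + 2u - 1)·(u^2 - u + 1).
Factor degrees with multiplicity: 1 + 1 + 2 + 2 = 6.

1, 1, 2, 2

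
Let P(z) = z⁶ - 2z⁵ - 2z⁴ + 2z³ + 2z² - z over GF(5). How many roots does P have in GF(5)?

Evaluate at each of the 5 elements of GF(5):
P(0) = 0 → root; P(1) = 0 → root; P(2) = 0 → root; P(3) = 0 → root; P(4) = 2.
Roots: {0, 1, 2, 3}.

4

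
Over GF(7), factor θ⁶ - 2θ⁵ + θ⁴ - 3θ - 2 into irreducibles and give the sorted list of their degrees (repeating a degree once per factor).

Write g(θ) = θ⁶ - 2θ⁵ + θ⁴ - 3θ - 2.
Complete factorization: g(θ) = (θ⁶ - 2θ⁵ + θ⁴ - 3θ - 2).
Factor degrees with multiplicity: 6 = 6.

6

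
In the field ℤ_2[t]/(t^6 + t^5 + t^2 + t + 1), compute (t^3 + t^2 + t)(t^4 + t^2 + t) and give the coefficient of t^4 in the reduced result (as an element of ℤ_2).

0

Multiply in ℤ_2[t]: (t^3 + t^2 + t)·(t^4 + t^2 + t) = t^7 + t^6 + t^2.
Reduce using t^6 ≡ t^5 + t^2 + t + 1 (mod t^6 + t^5 + t^2 + t + 1).
Reduced: t^3 + t.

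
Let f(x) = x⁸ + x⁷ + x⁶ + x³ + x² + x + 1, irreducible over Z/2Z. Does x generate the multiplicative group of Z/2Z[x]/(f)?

Yes

|GF(2^8)^×| = 2^8 − 1 = 255. Prime factorization: 255 = 3·5·17.
f is primitive ⇔ x has order 255 in GF(2)[x]/(f), i.e. x^(255/q) ≠ 1 for each prime q | 255.
x^(85) mod f = x⁵ + x⁴ + x³ + x² + 1.
x^(51) mod f = x⁶ + x³.
x^(15) mod f = x⁵ + x⁴ + x³ + x + 1.
None equal 1, so x has full order 255; f is primitive.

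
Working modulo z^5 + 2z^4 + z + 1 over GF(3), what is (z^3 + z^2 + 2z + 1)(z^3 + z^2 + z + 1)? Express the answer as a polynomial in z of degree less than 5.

Multiply in GF(3)[z]: (z^3 + z^2 + 2z + 1)·(z^3 + z^2 + z + 1) = z^6 + 2z^5 + z^4 + 2z^3 + z^2 + 1.
Reduce using z^5 ≡ z^4 + 2z + 2 (mod z^5 + 2z^4 + z + 1).
Reduced: z^4 + 2z^3 + 2z + 1.

z^4 + 2z^3 + 2z + 1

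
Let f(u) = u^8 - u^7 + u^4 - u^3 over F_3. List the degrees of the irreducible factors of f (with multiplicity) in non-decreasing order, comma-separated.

1, 1, 1, 1, 2, 2

Roots in F_3: f(0) = 0 → root; f(1) = 0 → root; f(2) = 1.
Linear factors from roots: (u), (u - 1).
Complete factorization: f(u) = (u - 1)·(u)^3·(u^2 + u - 1)·(u^2 - u - 1).
Factor degrees with multiplicity: 1 + 1 + 1 + 1 + 2 + 2 = 8.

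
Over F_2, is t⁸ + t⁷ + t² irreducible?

Write f(t) = t⁸ + t⁷ + t².
Check for roots in F_2: f(0) = 0 → root; f(1) = 1.
f(0) = 0, so (t) divides f(t); f is reducible.

No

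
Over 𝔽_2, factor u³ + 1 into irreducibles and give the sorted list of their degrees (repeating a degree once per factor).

Write g(u) = u³ + 1.
Roots in 𝔽_2: g(0) = 1; g(1) = 0 → root.
Linear factors from roots: (u + 1).
Complete factorization: g(u) = (u + 1)·(u² + u + 1).
Factor degrees with multiplicity: 1 + 2 = 3.

1, 2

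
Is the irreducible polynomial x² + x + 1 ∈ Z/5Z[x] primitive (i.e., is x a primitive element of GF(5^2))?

Write f(x) = x² + x + 1.
|GF(5^2)^×| = 5^2 − 1 = 24. Prime factorization: 24 = 2^3·3.
f is primitive ⇔ x has order 24 in GF(5)[x]/(f), i.e. x^(24/q) ≠ 1 for each prime q | 24.
x^(12) mod f = 1
x^(8) mod f = 4x + 4.
Since x^(12) = 1, the order of x divides 12 < 24; not primitive.

No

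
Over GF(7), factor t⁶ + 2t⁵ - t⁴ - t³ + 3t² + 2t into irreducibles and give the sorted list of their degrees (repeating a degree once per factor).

1, 1, 1, 1, 2

Write f(t) = t⁶ + 2t⁵ - t⁴ - t³ + 3t² + 2t.
Linear factors from roots: (t), (t + 3), (t + 2), (t + 1).
Complete factorization: f(t) = (t)·(t + 1)·(t + 2)·(t + 3)·(t² + 3t - 2).
Factor degrees with multiplicity: 1 + 1 + 1 + 1 + 2 = 6.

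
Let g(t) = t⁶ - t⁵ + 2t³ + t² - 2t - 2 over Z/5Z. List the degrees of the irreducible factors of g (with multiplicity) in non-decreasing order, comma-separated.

2, 4

Roots in Z/5Z: g(0) = 3; g(1) = 4; g(2) = 1; g(3) = 1; g(4) = 1.
Complete factorization: g(t) = (t² - t + 1)·(t⁴ - t² + t - 2).
Factor degrees with multiplicity: 2 + 4 = 6.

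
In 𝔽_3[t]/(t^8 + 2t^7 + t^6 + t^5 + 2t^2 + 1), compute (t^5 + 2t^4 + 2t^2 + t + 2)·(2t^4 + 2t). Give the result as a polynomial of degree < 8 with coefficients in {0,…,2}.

Multiply in 𝔽_3[t]: (t^5 + 2t^4 + 2t^2 + t + 2)·(2t^4 + 2t) = 2t^9 + t^8 + t^4 + t^3 + 2t^2 + t.
Reduce using t^8 ≡ t^7 + 2t^6 + 2t^5 + t^2 + 2 (mod t^8 + 2t^7 + t^6 + t^5 + 2t^2 + 1).
Reduced: t^7 + t^6 + t^4 + 2t^2 + 2t.

t^7 + t^6 + t^4 + 2t^2 + 2t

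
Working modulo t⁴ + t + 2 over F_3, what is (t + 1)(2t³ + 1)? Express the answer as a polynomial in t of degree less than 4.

Multiply in F_3[t]: (t + 1)·(2t³ + 1) = 2t⁴ + 2t³ + t + 1.
Reduce using t⁴ ≡ 2t + 1 (mod t⁴ + t + 2).
Reduced: 2t³ + 2t.

2t^3 + 2t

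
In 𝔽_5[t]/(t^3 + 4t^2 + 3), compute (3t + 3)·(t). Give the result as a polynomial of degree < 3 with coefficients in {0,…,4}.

Multiply in 𝔽_5[t]: (3t + 3)·(t) = 3t^2 + 3t.
Reduced: 3t^2 + 3t.

3t^2 + 3t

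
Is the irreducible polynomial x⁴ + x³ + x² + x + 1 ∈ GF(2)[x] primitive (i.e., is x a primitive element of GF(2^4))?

No

Write f(x) = x⁴ + x³ + x² + x + 1.
|GF(2^4)^×| = 2^4 − 1 = 15. Prime factorization: 15 = 3·5.
f is primitive ⇔ x has order 15 in GF(2)[x]/(f), i.e. x^(15/q) ≠ 1 for each prime q | 15.
x^(5) mod f = 1
x^(3) mod f = x³.
Since x^(5) = 1, the order of x divides 5 < 15; not primitive.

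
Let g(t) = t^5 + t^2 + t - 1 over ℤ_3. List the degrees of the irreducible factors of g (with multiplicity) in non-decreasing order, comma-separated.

Roots in ℤ_3: g(0) = 2; g(1) = 2; g(2) = 1.
Complete factorization: g(t) = (t^5 + t^2 + t - 1).
Factor degrees with multiplicity: 5 = 5.

5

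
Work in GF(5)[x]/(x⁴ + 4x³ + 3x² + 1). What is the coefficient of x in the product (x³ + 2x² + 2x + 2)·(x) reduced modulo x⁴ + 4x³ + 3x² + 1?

Multiply in GF(5)[x]: (x³ + 2x² + 2x + 2)·(x) = x⁴ + 2x³ + 2x² + 2x.
Reduce using x⁴ ≡ x³ + 2x² + 4 (mod x⁴ + 4x³ + 3x² + 1).
Reduced: 3x³ + 4x² + 2x + 4.

2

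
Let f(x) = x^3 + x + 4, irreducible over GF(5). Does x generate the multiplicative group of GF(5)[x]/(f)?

No

|GF(5^3)^×| = 5^3 − 1 = 124. Prime factorization: 124 = 2^2·31.
f is primitive ⇔ x has order 124 in GF(5)[x]/(f), i.e. x^(124/q) ≠ 1 for each prime q | 124.
x^(62) mod f = 1
x^(4) mod f = 4x^2 + x.
Since x^(62) = 1, the order of x divides 62 < 124; not primitive.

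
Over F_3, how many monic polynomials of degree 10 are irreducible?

5880

By the necklace-counting formula, N_3(10) = (1/10) Σ_{d|10} μ(10/d)·3^d.
Divisors of 10: 1, 2, 5, 10; μ(10/d) for each: 1, -1, -1, 1.
Σ = 3^1 − 3^2 − 3^5 + 3^10 = 58800.
N = 58800/10 = 5880.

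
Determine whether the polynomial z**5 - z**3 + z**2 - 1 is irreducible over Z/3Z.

Write f(z) = z**5 - z**3 + z**2 - 1.
Check for roots in Z/3Z: f(0) = 2; f(1) = 0 → root; f(2) = 0 → root.
f(1) = 0, so (z − 1) divides f(z); f is reducible.

No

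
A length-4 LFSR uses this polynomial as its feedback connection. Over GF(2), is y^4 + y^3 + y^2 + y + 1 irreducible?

Yes

Write g(y) = y^4 + y^3 + y^2 + y + 1.
Check for roots in GF(2): g(0) = 1; g(1) = 1.
No roots, so no linear factors.
Monic irreducibles of degree 2 over GF(2): y^2 + y + 1.
None of them divide g (all give nonzero remainder).
No irreducible factor of degree ≤ 2 exists, so g is irreducible over GF(2).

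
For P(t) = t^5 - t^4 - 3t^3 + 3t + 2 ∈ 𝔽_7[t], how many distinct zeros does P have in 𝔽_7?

3

Evaluate at each of the 7 elements of 𝔽_7:
P(0) = 2; P(1) = 2; P(2) = 0 → root; P(3) = 1; P(4) = 2; P(5) = 0 → root; P(6) = 0 → root.
Roots: {2, 5, 6}.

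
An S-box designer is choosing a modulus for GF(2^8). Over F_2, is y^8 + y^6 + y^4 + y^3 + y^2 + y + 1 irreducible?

Write f(y) = y^8 + y^6 + y^4 + y^3 + y^2 + y + 1.
Check for roots in F_2: f(0) = 1; f(1) = 1.
No roots, so no linear factors.
Monic irreducibles of degree 2 over GF(2): y^2 + y + 1.
None of them divide f (all give nonzero remainder).
Monic irreducibles of degree 3 over GF(2): y^3 + y + 1, y^3 + y^2 + 1.
None of them divide f (all give nonzero remainder).
Monic irreducibles of degree 4 over GF(2): y^4 + y + 1, y^4 + y^3 + 1, y^4 + y^3 + y^2 + y + 1.
None of them divide f (all give nonzero remainder).
No irreducible factor of degree ≤ 4 exists, so f is irreducible over GF(2).

Yes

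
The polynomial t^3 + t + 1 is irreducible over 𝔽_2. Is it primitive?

Yes

Write f(t) = t^3 + t + 1.
|GF(2^3)^×| = 2^3 − 1 = 7. Prime factorization: 7 = 7.
f is primitive ⇔ t has order 7 in GF(2)[t]/(f), i.e. t^(7/q) ≠ 1 for each prime q | 7.
t^(1) mod f = t.
None equal 1, so t has full order 7; f is primitive.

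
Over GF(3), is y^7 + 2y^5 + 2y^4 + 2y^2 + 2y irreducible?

No

Write f(y) = y^7 + 2y^5 + 2y^4 + 2y^2 + 2y.
Check for roots in GF(3): f(0) = 0 → root; f(1) = 0 → root; f(2) = 2.
f(0) = 0, so (y) divides f(y); f is reducible.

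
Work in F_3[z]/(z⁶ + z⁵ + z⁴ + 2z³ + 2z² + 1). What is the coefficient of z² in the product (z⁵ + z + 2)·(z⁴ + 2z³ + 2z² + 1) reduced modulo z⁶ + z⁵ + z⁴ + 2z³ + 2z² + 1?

0

Multiply in F_3[z]: (z⁵ + z + 2)·(z⁴ + 2z³ + 2z² + 1) = z⁹ + 2z⁸ + 2z⁷ + 2z⁵ + z⁴ + z² + z + 2.
Reduce using z⁶ ≡ 2z⁵ + 2z⁴ + z³ + z² + 2 (mod z⁶ + z⁵ + z⁴ + 2z³ + 2z² + 1).
Reduced: z⁵ + 2z⁴ + 2z³ + z + 2.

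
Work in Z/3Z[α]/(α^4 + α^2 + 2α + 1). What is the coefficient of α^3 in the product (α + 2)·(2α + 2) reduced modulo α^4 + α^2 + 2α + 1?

0

Multiply in Z/3Z[α]: (α + 2)·(2α + 2) = 2α^2 + 1.
Reduced: 2α^2 + 1.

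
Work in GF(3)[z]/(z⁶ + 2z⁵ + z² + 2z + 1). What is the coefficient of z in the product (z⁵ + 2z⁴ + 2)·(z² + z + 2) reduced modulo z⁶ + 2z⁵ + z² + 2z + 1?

Multiply in GF(3)[z]: (z⁵ + 2z⁴ + 2)·(z² + z + 2) = z⁷ + z⁵ + z⁴ + 2z² + 2z + 1.
Reduce using z⁶ ≡ z⁵ + 2z² + z + 2 (mod z⁶ + 2z⁵ + z² + 2z + 1).
Reduced: 2z⁵ + z⁴ + 2z³ + 2z² + 2z.

2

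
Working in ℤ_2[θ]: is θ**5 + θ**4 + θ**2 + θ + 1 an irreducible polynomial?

Write g(θ) = θ**5 + θ**4 + θ**2 + θ + 1.
Check for roots in ℤ_2: g(0) = 1; g(1) = 1.
No roots, so no linear factors.
Monic irreducibles of degree 2 over GF(2): θ**2 + θ + 1.
None of them divide g (all give nonzero remainder).
No irreducible factor of degree ≤ 2 exists, so g is irreducible over GF(2).

Yes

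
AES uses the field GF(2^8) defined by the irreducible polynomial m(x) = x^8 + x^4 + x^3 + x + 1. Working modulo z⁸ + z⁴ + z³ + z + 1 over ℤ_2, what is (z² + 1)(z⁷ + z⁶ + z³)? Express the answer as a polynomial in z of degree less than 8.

Multiply in ℤ_2[z]: (z² + 1)·(z⁷ + z⁶ + z³) = z⁹ + z⁸ + z⁷ + z⁶ + z⁵ + z³.
Reduce using z⁸ ≡ z⁴ + z³ + z + 1 (mod z⁸ + z⁴ + z³ + z + 1).
Reduced: z⁷ + z⁶ + z² + 1.

z^7 + z^6 + z^2 + 1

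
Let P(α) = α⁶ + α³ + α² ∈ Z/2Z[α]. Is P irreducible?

No

Check for roots in Z/2Z: P(0) = 0 → root; P(1) = 1.
P(0) = 0, so (α) divides P(α); P is reducible.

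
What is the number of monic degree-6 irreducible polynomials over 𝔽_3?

Gauss's count: N_{3}(6) = (1/6) Σ_{d|6} μ(6/d)·3^d.
Divisors of 6: 1, 2, 3, 6; μ(6/d) for each: 1, -1, -1, 1.
Σ = 3^1 − 3^2 − 3^3 + 3^6 = 696.
N = 696/6 = 116.

116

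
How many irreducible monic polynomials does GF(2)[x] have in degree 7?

The number of monic irreducibles of degree 7 over GF(2) is (1/7)·Σ_{d∣7} μ(7/d) 2^d.
Divisors of 7: 1, 7; μ(7/d) for each: -1, 1.
Σ = − 2^1 + 2^7 = 126.
N = 126/7 = 18.

18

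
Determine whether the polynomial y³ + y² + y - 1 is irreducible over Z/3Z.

Write m(y) = y³ + y² + y - 1.
Check for roots in Z/3Z: m(0) = 2; m(1) = 2; m(2) = 1.
No roots. A degree-3 polynomial over a field with no linear factor is irreducible.

Yes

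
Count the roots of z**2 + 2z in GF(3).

Write f(z) = z**2 + 2z.
Evaluate at each of the 3 elements of GF(3):
f(0) = 0 → root; f(1) = 0 → root; f(2) = 2.
Roots: {0, 1}.

2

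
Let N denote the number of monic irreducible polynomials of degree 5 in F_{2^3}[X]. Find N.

6552

The number of monic irreducibles of degree 5 over GF(8) is (1/5)·Σ_{d∣5} μ(5/d) 8^d.
Divisors of 5: 1, 5; μ(5/d) for each: -1, 1.
Σ = − 8^1 + 8^5 = 32760.
N = 32760/5 = 6552.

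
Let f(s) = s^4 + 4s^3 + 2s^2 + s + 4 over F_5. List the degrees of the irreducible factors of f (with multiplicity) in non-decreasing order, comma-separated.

Roots in F_5: f(0) = 4; f(1) = 2; f(2) = 2; f(3) = 4; f(4) = 2.
Complete factorization: f(s) = (s^4 + 4s^3 + 2s^2 + s + 4).
Factor degrees with multiplicity: 4 = 4.

4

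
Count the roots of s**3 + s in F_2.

2

Write f(s) = s**3 + s.
Evaluate at each of the 2 elements of F_2:
f(0) = 0 → root; f(1) = 0 → root.
Roots: {0, 1}.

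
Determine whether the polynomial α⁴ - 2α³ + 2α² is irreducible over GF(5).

No

Write g(α) = α⁴ - 2α³ + 2α².
Check for roots in GF(5): g(0) = 0 → root; g(1) = 1; g(2) = 3; g(3) = 0 → root; g(4) = 0 → root.
g(0) = 0, so (α) divides g(α); g is reducible.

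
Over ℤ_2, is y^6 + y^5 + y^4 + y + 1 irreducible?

Write g(y) = y^6 + y^5 + y^4 + y + 1.
Check for roots in ℤ_2: g(0) = 1; g(1) = 1.
No roots, so no linear factors.
Monic irreducibles of degree 2 over GF(2): y^2 + y + 1.
None of them divide g (all give nonzero remainder).
Monic irreducibles of degree 3 over GF(2): y^3 + y + 1, y^3 + y^2 + 1.
None of them divide g (all give nonzero remainder).
No irreducible factor of degree ≤ 3 exists, so g is irreducible over GF(2).

Yes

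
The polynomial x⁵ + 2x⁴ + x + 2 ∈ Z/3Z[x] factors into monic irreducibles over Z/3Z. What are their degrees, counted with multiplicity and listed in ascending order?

1, 2, 2

Write f(x) = x⁵ + 2x⁴ + x + 2.
Roots in Z/3Z: f(0) = 2; f(1) = 0 → root; f(2) = 2.
Linear factors from roots: (x + 2).
Complete factorization: f(x) = (x + 2)·(x² + x + 2)·(x² + 2x + 2).
Factor degrees with multiplicity: 1 + 2 + 2 = 5.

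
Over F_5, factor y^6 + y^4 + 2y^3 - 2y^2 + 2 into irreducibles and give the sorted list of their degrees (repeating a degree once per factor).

Write g(y) = y^6 + y^4 + 2y^3 - 2y^2 + 2.
Roots in F_5: g(0) = 2; g(1) = 4; g(2) = 0 → root; g(3) = 3; g(4) = 0 → root.
Linear factors from roots: (y - 2), (y + 1).
Complete factorization: g(y) = (y + 1)^2·(y - 2)^2·(y^2 + 2y - 2).
Factor degrees with multiplicity: 1 + 1 + 1 + 1 + 2 = 6.

1, 1, 1, 1, 2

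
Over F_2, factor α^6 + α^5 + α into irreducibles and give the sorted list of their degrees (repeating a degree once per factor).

1, 2, 3

Write h(α) = α^6 + α^5 + α.
Roots in F_2: h(0) = 0 → root; h(1) = 1.
Linear factors from roots: (α).
Complete factorization: h(α) = (α)·(α^2 + α + 1)·(α^3 + α + 1).
Factor degrees with multiplicity: 1 + 2 + 3 = 6.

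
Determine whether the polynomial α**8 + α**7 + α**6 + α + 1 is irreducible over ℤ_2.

Write m(α) = α**8 + α**7 + α**6 + α + 1.
Check for roots in ℤ_2: m(0) = 1; m(1) = 1.
No roots, so no linear factors.
Monic irreducibles of degree 2 over GF(2): α**2 + α + 1.
None of them divide m (all give nonzero remainder).
Monic irreducibles of degree 3 over GF(2): α**3 + α + 1, α**3 + α**2 + 1.
None of them divide m (all give nonzero remainder).
Monic irreducibles of degree 4 over GF(2): α**4 + α + 1, α**4 + α**3 + 1, α**4 + α**3 + α**2 + α + 1.
None of them divide m (all give nonzero remainder).
No irreducible factor of degree ≤ 4 exists, so m is irreducible over GF(2).

Yes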